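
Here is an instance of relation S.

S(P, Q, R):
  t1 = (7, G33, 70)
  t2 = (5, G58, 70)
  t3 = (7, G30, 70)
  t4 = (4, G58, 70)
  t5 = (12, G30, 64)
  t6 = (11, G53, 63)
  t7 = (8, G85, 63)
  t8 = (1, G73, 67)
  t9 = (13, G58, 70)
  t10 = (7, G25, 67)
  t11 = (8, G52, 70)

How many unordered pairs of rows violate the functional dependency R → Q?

R=70: violating pairs (1,2), (1,3), (1,4), (1,9), (1,11), (2,3), (2,11), (3,4), (3,9), (3,11), (4,11), (9,11) — 12 pairs.
R=63: violating pairs (6,7) — 1 pair.
R=67: violating pairs (8,10) — 1 pair.

14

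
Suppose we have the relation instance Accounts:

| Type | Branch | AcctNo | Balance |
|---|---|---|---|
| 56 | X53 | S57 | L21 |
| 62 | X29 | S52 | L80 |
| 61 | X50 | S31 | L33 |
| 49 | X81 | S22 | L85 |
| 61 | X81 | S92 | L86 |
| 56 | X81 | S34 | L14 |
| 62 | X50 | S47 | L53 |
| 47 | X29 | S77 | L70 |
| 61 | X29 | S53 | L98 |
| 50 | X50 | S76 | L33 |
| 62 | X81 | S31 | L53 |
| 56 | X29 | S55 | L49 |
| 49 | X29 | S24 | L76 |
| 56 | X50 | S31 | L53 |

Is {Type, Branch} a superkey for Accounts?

All 14 rows have distinct {Type, Branch} values, so {Type, Branch} → (all attributes) holds and {Type, Branch} is a superkey.

Yes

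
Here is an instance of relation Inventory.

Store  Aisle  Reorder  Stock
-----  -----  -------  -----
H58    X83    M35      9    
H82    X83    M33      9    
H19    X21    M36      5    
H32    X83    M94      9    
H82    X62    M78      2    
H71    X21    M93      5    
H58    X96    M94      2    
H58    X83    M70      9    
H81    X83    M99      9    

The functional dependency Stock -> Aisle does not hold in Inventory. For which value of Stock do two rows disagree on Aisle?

2

Stock=9: 5 rows → Aisle = X83, X83, X83, X83, X83 ✓
Stock=5: 2 rows → Aisle = X21, X21 ✓
Stock=2: 2 rows → Aisle takes values {X62, X96} — violation
The only Stock value with inconsistent Aisle is Stock=2.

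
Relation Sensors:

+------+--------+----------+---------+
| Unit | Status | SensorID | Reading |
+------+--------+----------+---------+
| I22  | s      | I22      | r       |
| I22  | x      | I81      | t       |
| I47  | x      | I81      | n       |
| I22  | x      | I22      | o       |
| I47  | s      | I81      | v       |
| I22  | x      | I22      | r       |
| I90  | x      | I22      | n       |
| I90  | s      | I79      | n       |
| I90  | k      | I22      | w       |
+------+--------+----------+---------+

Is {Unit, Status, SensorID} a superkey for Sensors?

Two distinct rows share (Unit=I22, Status=x, SensorID=I22), so {Unit, Status, SensorID} does not determine every attribute — not a superkey.

No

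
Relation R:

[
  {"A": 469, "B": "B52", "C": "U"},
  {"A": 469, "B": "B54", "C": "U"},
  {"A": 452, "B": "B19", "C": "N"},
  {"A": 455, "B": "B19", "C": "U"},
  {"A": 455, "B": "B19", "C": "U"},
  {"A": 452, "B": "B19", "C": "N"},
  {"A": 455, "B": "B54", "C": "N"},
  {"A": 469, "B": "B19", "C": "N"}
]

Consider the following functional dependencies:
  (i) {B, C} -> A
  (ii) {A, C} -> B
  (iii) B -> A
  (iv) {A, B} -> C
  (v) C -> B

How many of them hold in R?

(i) {B, C} -> A: (B=B19, C=N): 3 rows → A takes values {452, 469} — violation — fails.
(ii) {A, C} -> B: (A=469, C=U): 2 rows → B takes values {B52, B54} — violation — fails.
(iii) B -> A: B=B54: 2 rows → A takes values {469, 455} — violation; B=B19: 5 rows → A takes values {452, 455, 469} — violation — fails.
(iv) {A, B} -> C: every LHS value maps to a single RHS value — holds.
(v) C -> B: C=U: 4 rows → B takes values {B52, B54, B19} — violation; C=N: 4 rows → B takes values {B19, B54} — violation — fails.
1 of the 5 dependencies holds.

1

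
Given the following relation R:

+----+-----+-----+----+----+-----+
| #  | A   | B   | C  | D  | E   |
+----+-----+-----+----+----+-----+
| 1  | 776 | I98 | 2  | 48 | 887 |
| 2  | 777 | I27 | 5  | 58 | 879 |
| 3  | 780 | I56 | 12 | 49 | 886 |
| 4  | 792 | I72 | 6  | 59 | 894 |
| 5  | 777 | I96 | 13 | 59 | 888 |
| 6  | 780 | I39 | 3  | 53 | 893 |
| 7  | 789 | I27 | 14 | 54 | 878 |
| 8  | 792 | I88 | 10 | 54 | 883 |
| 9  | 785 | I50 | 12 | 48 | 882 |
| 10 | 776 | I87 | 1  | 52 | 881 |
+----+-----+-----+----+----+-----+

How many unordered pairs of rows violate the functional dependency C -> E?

1

C=12: violating pairs (3,9) — 1 pair.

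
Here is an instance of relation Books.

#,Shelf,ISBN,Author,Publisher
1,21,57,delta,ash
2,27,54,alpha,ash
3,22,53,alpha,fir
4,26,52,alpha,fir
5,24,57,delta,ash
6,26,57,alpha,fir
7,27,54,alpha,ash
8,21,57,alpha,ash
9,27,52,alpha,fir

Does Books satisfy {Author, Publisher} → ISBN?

(Author=delta, Publisher=ash): rows 1, 5 → ISBN = 57, 57 ✓
(Author=alpha, Publisher=ash): rows 2, 7, 8 → ISBN takes values {54, 57} — violation
(Author=alpha, Publisher=fir): rows 3, 4, 6, 9 → ISBN takes values {53, 52, 57} — violation
Two rows agree on {Author, Publisher} but differ on ISBN, so {Author, Publisher} → ISBN does not hold.

No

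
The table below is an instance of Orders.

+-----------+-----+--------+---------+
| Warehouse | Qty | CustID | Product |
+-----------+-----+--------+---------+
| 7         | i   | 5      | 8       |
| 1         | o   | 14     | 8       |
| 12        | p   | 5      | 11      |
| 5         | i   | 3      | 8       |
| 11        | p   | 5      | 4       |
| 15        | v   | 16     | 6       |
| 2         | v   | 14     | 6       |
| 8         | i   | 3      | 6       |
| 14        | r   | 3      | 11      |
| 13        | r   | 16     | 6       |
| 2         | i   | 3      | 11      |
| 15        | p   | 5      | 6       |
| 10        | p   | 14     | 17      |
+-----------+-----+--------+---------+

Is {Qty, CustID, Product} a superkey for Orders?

Yes

All 13 rows have distinct {Qty, CustID, Product} values, so {Qty, CustID, Product} → (all attributes) holds and {Qty, CustID, Product} is a superkey.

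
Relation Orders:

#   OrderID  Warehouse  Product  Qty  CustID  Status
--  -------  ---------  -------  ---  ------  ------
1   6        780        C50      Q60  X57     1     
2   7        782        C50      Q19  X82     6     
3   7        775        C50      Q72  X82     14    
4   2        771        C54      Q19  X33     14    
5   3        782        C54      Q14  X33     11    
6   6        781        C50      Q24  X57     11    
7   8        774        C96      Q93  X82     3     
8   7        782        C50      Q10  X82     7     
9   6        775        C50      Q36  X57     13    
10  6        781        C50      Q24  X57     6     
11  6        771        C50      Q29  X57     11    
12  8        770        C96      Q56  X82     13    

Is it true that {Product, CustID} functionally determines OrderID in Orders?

(Product=C50, CustID=X57): rows 1, 6, 9, 10, 11 → OrderID = 6, 6, 6, 6, 6 ✓
(Product=C50, CustID=X82): rows 2, 3, 8 → OrderID = 7, 7, 7 ✓
(Product=C54, CustID=X33): rows 4, 5 → OrderID takes values {2, 3} — violation
(Product=C96, CustID=X82): rows 7, 12 → OrderID = 8, 8 ✓
Two rows agree on {Product, CustID} but differ on OrderID, so {Product, CustID} → OrderID does not hold.

No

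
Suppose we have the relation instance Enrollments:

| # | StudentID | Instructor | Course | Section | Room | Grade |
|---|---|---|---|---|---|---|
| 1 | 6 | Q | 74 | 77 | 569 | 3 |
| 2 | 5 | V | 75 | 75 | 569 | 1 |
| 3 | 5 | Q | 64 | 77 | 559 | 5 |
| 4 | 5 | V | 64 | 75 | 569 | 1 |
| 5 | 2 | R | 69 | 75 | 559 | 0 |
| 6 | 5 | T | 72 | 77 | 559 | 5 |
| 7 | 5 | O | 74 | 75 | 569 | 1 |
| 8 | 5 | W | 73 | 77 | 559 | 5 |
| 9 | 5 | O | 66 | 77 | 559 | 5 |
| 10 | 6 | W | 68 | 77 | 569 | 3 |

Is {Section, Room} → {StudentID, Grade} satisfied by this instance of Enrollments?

Yes

(Section=77, Room=569): rows 1, 10 → {StudentID,Grade} = (6, 3), (6, 3) ✓
(Section=75, Room=569): rows 2, 4, 7 → {StudentID,Grade} = (5, 1), (5, 1), (5, 1) ✓
(Section=77, Room=559): rows 3, 6, 8, 9 → {StudentID,Grade} = (5, 5), (5, 5), (5, 5), (5, 5) ✓
(Section=75, Room=559): row 5 → {StudentID,Grade} = (2, 0) ✓
Every {Section, Room} value is associated with a single {StudentID, Grade} value, so {Section, Room} → {StudentID, Grade} holds.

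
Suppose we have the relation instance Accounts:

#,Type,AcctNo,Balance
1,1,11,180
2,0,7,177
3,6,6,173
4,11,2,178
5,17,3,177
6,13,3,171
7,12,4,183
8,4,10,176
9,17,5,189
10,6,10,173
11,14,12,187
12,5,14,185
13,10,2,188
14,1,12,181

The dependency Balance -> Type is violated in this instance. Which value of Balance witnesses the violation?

Balance=180: row 1 → Type = 1 ✓
Balance=177: rows 2, 5 → Type takes values {0, 17} — violation
Balance=173: rows 3, 10 → Type = 6, 6 ✓
Balance=178: row 4 → Type = 11 ✓
Balance=171: row 6 → Type = 13 ✓
Balance=183: row 7 → Type = 12 ✓
Balance=176: row 8 → Type = 4 ✓
Balance=189: row 9 → Type = 17 ✓
Balance=187: row 11 → Type = 14 ✓
Balance=185: row 12 → Type = 5 ✓
Balance=188: row 13 → Type = 10 ✓
Balance=181: row 14 → Type = 1 ✓
The only Balance value with inconsistent Type is Balance=177.

177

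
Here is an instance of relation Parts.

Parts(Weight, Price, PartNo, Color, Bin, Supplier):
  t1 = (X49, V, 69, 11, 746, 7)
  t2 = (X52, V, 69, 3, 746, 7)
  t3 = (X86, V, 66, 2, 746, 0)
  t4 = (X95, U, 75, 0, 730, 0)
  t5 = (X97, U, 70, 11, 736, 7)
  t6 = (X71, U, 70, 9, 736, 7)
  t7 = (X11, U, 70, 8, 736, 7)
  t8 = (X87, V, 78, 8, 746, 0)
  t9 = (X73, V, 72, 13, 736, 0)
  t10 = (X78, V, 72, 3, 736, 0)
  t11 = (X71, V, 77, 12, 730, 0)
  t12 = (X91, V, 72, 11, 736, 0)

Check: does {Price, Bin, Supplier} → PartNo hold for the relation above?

No

(Price=V, Bin=746, Supplier=7): rows 1, 2 → PartNo = 69, 69 ✓
(Price=V, Bin=746, Supplier=0): rows 3, 8 → PartNo takes values {66, 78} — violation
(Price=U, Bin=730, Supplier=0): row 4 → PartNo = 75 ✓
(Price=U, Bin=736, Supplier=7): rows 5, 6, 7 → PartNo = 70, 70, 70 ✓
(Price=V, Bin=736, Supplier=0): rows 9, 10, 12 → PartNo = 72, 72, 72 ✓
(Price=V, Bin=730, Supplier=0): row 11 → PartNo = 77 ✓
Two rows agree on {Price, Bin, Supplier} but differ on PartNo, so {Price, Bin, Supplier} → PartNo does not hold.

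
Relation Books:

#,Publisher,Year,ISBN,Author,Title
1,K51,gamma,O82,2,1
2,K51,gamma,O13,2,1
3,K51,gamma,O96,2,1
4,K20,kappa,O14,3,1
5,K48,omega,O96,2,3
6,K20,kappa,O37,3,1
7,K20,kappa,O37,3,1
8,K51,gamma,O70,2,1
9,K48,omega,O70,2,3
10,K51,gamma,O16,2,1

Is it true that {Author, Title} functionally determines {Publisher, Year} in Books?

Yes

(Author=2, Title=1): rows 1, 2, 3, 8, 10 → {Publisher,Year} = (K51, gamma), (K51, gamma), (K51, gamma), (K51, gamma), (K51, gamma) ✓
(Author=3, Title=1): rows 4, 6, 7 → {Publisher,Year} = (K20, kappa), (K20, kappa), (K20, kappa) ✓
(Author=2, Title=3): rows 5, 9 → {Publisher,Year} = (K48, omega), (K48, omega) ✓
Every {Author, Title} value is associated with a single {Publisher, Year} value, so {Author, Title} → {Publisher, Year} holds.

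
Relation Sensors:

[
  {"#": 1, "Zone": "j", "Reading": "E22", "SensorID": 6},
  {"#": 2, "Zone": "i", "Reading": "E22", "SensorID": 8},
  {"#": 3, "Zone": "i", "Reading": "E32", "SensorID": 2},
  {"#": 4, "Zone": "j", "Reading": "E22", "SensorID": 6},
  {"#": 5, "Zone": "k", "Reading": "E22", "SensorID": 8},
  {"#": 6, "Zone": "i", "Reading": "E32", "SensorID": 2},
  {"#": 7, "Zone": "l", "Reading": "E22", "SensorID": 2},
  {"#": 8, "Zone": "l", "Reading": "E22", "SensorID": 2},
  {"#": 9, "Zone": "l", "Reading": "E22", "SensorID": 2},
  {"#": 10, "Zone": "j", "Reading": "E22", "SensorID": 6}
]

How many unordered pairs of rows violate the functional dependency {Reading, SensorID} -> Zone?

(Reading=E22, SensorID=6): all 3 rows agree on Zone — 0 pairs.
(Reading=E22, SensorID=8): violating pairs (2,5) — 1 pair.
(Reading=E32, SensorID=2): all 2 rows agree on Zone — 0 pairs.
(Reading=E22, SensorID=2): all 3 rows agree on Zone — 0 pairs.

1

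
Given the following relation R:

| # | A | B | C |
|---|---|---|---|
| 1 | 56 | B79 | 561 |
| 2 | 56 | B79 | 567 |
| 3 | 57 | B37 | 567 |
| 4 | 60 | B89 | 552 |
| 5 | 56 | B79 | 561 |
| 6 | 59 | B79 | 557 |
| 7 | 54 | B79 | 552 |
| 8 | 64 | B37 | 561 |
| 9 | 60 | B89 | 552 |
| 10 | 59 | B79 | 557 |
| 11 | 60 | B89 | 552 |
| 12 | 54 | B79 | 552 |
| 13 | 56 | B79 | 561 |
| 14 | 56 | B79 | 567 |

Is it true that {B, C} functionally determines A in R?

(B=B79, C=561): rows 1, 5, 13 → A = 56, 56, 56 ✓
(B=B79, C=567): rows 2, 14 → A = 56, 56 ✓
(B=B37, C=567): row 3 → A = 57 ✓
(B=B89, C=552): rows 4, 9, 11 → A = 60, 60, 60 ✓
(B=B79, C=557): rows 6, 10 → A = 59, 59 ✓
(B=B79, C=552): rows 7, 12 → A = 54, 54 ✓
(B=B37, C=561): row 8 → A = 64 ✓
Every {B, C} value is associated with a single A value, so {B, C} -> A holds.

Yes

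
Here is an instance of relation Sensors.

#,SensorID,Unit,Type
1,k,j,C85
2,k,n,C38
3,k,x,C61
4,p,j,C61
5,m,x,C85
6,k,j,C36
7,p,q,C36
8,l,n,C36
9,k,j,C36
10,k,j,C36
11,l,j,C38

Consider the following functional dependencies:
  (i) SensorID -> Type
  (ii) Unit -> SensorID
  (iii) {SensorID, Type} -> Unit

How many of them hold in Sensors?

1

(i) SensorID -> Type: SensorID=k: rows 1, 2, 3, 6, 9, 10 → Type takes values {C85, C38, C61, C36} — violation; SensorID=p: rows 4, 7 → Type takes values {C61, C36} — violation; SensorID=l: rows 8, 11 → Type takes values {C36, C38} — violation — fails.
(ii) Unit -> SensorID: Unit=j: rows 1, 4, 6, 9, 10, 11 → SensorID takes values {k, p, l} — violation; Unit=n: rows 2, 8 → SensorID takes values {k, l} — violation; Unit=x: rows 3, 5 → SensorID takes values {k, m} — violation — fails.
(iii) {SensorID, Type} -> Unit: every LHS value maps to a single RHS value — holds.
1 of the 3 dependencies holds.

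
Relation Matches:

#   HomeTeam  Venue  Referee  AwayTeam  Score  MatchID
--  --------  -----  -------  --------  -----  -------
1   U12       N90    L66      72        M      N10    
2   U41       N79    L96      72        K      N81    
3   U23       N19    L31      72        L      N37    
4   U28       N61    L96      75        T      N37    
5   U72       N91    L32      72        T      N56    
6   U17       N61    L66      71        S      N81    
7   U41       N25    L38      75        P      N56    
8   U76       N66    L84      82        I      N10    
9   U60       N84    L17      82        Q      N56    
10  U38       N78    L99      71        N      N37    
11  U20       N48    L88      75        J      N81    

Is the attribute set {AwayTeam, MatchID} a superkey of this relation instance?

All 11 rows have distinct {AwayTeam, MatchID} values, so {AwayTeam, MatchID} → (all attributes) holds and {AwayTeam, MatchID} is a superkey.

Yes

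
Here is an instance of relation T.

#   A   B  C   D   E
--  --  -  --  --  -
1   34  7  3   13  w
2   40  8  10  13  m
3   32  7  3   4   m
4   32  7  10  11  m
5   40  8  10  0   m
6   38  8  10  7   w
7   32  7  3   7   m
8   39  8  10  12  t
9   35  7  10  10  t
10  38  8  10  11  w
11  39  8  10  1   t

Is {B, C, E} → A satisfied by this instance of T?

Yes

(B=7, C=3, E=w): row 1 → A = 34 ✓
(B=8, C=10, E=m): rows 2, 5 → A = 40, 40 ✓
(B=7, C=3, E=m): rows 3, 7 → A = 32, 32 ✓
(B=7, C=10, E=m): row 4 → A = 32 ✓
(B=8, C=10, E=w): rows 6, 10 → A = 38, 38 ✓
(B=8, C=10, E=t): rows 8, 11 → A = 39, 39 ✓
(B=7, C=10, E=t): row 9 → A = 35 ✓
Every {B, C, E} value is associated with a single A value, so {B, C, E} → A holds.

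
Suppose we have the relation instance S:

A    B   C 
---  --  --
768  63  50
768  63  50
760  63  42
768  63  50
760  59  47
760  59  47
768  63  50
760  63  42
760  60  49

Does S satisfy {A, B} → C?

Yes

(A=768, B=63): 4 rows → C = 50, 50, 50, 50 ✓
(A=760, B=63): 2 rows → C = 42, 42 ✓
(A=760, B=59): 2 rows → C = 47, 47 ✓
(A=760, B=60): 1 row → C = 49 ✓
Every {A, B} value is associated with a single C value, so {A, B} → C holds.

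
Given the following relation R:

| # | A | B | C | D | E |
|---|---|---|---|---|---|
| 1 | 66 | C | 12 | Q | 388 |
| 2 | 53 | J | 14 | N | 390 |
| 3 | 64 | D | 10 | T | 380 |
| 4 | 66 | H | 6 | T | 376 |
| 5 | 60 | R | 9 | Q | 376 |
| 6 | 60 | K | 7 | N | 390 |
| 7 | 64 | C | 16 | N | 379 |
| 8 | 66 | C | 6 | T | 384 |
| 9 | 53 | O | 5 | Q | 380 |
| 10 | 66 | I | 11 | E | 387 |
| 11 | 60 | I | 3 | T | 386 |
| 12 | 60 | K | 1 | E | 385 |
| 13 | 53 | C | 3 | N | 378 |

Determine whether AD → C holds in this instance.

No

(A=66, D=Q): row 1 → C = 12 ✓
(A=53, D=N): rows 2, 13 → C takes values {14, 3} — violation
(A=64, D=T): row 3 → C = 10 ✓
(A=66, D=T): rows 4, 8 → C = 6, 6 ✓
(A=60, D=Q): row 5 → C = 9 ✓
(A=60, D=N): row 6 → C = 7 ✓
(A=64, D=N): row 7 → C = 16 ✓
(A=53, D=Q): row 9 → C = 5 ✓
(A=66, D=E): row 10 → C = 11 ✓
(A=60, D=T): row 11 → C = 3 ✓
(A=60, D=E): row 12 → C = 1 ✓
Two rows agree on AD but differ on C, so AD → C does not hold.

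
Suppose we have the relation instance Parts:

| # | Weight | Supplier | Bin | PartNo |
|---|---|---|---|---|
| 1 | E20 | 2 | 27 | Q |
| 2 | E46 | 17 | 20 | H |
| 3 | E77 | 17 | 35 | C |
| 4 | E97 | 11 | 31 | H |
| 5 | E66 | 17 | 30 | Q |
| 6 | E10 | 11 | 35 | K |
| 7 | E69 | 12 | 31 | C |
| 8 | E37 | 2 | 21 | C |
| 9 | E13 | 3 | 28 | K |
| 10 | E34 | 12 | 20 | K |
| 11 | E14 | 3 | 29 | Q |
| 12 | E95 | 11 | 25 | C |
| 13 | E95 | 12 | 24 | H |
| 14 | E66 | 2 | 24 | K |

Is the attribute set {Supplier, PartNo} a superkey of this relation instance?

Yes

All 14 rows have distinct {Supplier, PartNo} values, so {Supplier, PartNo} → (all attributes) holds and {Supplier, PartNo} is a superkey.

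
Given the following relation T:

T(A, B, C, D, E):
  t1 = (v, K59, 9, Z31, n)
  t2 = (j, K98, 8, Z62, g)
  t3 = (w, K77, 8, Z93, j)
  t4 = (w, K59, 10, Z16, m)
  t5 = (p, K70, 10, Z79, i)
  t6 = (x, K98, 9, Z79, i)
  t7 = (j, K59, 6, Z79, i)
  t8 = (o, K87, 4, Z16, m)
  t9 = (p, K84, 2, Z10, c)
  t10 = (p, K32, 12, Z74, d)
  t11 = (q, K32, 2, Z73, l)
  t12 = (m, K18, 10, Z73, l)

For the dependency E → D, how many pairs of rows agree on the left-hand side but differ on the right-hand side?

E=m: all 2 rows agree on D — 0 pairs.
E=i: all 3 rows agree on D — 0 pairs.
E=l: all 2 rows agree on D — 0 pairs.

0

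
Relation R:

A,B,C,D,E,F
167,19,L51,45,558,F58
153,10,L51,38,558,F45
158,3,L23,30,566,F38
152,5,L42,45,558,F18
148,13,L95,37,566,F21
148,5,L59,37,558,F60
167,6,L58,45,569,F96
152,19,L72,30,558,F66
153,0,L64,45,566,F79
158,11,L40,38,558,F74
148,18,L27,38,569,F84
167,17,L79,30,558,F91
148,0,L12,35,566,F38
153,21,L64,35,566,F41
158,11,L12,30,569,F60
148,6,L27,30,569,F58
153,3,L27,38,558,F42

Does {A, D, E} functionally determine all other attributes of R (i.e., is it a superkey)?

No

Two distinct rows share (A=153, D=38, E=558), so {A, D, E} does not determine every attribute — not a superkey.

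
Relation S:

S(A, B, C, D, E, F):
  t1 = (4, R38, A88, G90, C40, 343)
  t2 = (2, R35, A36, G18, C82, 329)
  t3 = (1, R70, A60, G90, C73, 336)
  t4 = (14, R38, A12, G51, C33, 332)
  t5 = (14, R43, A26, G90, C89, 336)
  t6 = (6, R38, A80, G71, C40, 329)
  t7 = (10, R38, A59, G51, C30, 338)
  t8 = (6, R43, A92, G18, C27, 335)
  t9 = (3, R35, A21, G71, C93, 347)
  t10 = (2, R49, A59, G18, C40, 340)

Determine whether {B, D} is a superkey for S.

Rows 4 and 7 have the same {B, D} value (B=R38, D=G51) but are distinct tuples, so {B, D} does not determine every attribute — not a superkey.

No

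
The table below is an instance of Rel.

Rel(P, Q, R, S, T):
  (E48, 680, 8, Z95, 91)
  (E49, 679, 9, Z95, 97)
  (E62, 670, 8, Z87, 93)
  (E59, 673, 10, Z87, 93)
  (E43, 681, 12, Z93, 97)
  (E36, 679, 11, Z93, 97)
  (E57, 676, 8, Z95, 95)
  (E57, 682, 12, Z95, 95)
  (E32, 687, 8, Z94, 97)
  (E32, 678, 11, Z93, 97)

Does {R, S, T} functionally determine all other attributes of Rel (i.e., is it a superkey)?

No

Two distinct rows share (R=11, S=Z93, T=97), so {R, S, T} does not determine every attribute — not a superkey.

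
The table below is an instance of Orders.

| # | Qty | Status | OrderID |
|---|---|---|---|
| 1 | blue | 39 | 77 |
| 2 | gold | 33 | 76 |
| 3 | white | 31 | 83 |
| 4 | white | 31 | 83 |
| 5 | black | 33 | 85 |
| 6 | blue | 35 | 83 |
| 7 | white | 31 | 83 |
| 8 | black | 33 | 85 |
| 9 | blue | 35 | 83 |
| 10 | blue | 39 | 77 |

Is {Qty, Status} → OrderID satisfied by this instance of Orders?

Yes

(Qty=blue, Status=39): rows 1, 10 → OrderID = 77, 77 ✓
(Qty=gold, Status=33): row 2 → OrderID = 76 ✓
(Qty=white, Status=31): rows 3, 4, 7 → OrderID = 83, 83, 83 ✓
(Qty=black, Status=33): rows 5, 8 → OrderID = 85, 85 ✓
(Qty=blue, Status=35): rows 6, 9 → OrderID = 83, 83 ✓
Every {Qty, Status} value is associated with a single OrderID value, so {Qty, Status} → OrderID holds.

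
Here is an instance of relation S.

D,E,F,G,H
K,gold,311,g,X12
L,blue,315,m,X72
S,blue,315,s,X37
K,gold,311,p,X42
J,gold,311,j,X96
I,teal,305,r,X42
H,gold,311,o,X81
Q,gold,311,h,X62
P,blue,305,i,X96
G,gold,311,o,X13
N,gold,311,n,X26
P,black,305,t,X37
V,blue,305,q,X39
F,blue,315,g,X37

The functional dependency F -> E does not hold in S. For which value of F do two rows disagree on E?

F=311: 7 rows → E = gold, gold, gold, gold, gold, gold, gold ✓
F=315: 3 rows → E = blue, blue, blue ✓
F=305: 4 rows → E takes values {teal, blue, black} — violation
The only F value with inconsistent E is F=305.

305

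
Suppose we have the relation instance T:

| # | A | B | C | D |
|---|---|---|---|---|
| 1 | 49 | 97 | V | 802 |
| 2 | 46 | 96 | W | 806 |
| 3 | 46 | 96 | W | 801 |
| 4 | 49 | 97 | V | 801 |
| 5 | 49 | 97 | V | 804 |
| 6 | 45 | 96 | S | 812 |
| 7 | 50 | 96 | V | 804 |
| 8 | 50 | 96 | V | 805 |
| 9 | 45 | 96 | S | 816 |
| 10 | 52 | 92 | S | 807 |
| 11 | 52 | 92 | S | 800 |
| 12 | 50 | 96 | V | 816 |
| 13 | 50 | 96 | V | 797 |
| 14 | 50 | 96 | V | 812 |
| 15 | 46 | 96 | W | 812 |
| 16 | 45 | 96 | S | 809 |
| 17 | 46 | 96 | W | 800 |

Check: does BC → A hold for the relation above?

(B=97, C=V): rows 1, 4, 5 → A = 49, 49, 49 ✓
(B=96, C=W): rows 2, 3, 15, 17 → A = 46, 46, 46, 46 ✓
(B=96, C=S): rows 6, 9, 16 → A = 45, 45, 45 ✓
(B=96, C=V): rows 7, 8, 12, 13, 14 → A = 50, 50, 50, 50, 50 ✓
(B=92, C=S): rows 10, 11 → A = 52, 52 ✓
Every BC value is associated with a single A value, so BC → A holds.

Yes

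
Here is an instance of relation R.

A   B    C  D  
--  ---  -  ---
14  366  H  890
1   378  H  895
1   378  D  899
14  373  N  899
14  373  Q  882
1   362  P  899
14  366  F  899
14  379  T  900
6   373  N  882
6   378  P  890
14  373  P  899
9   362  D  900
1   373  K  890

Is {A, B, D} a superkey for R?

Two distinct rows share (A=14, B=373, D=899), so {A, B, D} does not determine every attribute — not a superkey.

No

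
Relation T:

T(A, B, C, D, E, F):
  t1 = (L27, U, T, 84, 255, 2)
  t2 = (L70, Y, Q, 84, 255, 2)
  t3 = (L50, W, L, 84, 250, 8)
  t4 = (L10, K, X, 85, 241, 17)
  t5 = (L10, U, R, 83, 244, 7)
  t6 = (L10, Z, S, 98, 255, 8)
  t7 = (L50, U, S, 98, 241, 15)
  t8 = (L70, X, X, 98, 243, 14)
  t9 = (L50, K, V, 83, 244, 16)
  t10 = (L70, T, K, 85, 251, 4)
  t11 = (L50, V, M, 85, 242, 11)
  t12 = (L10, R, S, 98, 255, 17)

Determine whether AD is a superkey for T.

Rows 6 and 12 have the same AD value (A=L10, D=98) but are distinct tuples, so AD does not determine every attribute — not a superkey.

No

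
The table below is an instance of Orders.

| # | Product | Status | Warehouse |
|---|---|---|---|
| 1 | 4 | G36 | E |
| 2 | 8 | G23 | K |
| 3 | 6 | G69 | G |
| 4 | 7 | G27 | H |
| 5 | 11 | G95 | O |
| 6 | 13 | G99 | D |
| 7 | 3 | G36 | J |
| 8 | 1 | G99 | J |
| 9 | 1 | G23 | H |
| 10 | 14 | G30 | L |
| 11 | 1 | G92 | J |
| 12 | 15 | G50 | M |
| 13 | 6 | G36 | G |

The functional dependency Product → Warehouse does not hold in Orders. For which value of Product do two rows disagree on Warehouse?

1

Product=4: row 1 → Warehouse = E ✓
Product=8: row 2 → Warehouse = K ✓
Product=6: rows 3, 13 → Warehouse = G, G ✓
Product=7: row 4 → Warehouse = H ✓
Product=11: row 5 → Warehouse = O ✓
Product=13: row 6 → Warehouse = D ✓
Product=3: row 7 → Warehouse = J ✓
Product=1: rows 8, 9, 11 → Warehouse takes values {J, H} — violation
Product=14: row 10 → Warehouse = L ✓
Product=15: row 12 → Warehouse = M ✓
The only Product value with inconsistent Warehouse is Product=1.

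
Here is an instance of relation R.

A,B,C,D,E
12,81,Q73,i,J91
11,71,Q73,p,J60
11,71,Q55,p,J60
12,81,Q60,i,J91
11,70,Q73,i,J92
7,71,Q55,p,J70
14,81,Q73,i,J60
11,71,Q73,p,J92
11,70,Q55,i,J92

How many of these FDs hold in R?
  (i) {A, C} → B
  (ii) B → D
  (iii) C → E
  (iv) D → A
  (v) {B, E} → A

2

(i) {A, C} → B: (A=11, C=Q73): 3 rows → B takes values {71, 70} — violation; (A=11, C=Q55): 2 rows → B takes values {71, 70} — violation — fails.
(ii) B → D: every LHS value maps to a single RHS value — holds.
(iii) C → E: C=Q73: 5 rows → E takes values {J91, J60, J92} — violation; C=Q55: 3 rows → E takes values {J60, J70, J92} — violation — fails.
(iv) D → A: D=i: 5 rows → A takes values {12, 11, 14} — violation; D=p: 4 rows → A takes values {11, 7} — violation — fails.
(v) {B, E} → A: every LHS value maps to a single RHS value — holds.
2 of the 5 dependencies hold.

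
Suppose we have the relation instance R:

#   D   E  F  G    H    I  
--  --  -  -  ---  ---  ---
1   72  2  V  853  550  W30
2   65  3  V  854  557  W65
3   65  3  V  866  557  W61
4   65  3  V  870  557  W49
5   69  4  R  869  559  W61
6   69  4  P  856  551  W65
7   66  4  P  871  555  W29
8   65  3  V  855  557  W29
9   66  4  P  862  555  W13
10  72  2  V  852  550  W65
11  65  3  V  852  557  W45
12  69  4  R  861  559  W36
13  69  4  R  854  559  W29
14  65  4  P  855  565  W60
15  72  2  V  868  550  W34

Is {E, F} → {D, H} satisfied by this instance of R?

(E=2, F=V): rows 1, 10, 15 → {D,H} = (72, 550), (72, 550), (72, 550) ✓
(E=3, F=V): rows 2, 3, 4, 8, 11 → {D,H} = (65, 557), (65, 557), (65, 557), (65, 557), (65, 557) ✓
(E=4, F=R): rows 5, 12, 13 → {D,H} = (69, 559), (69, 559), (69, 559) ✓
(E=4, F=P): rows 6, 7, 9, 14 → {D,H} takes values {(69, 551), (66, 555), (65, 565)} — violation
Two rows agree on {E, F} but differ on {D, H}, so {E, F} → {D, H} does not hold.

No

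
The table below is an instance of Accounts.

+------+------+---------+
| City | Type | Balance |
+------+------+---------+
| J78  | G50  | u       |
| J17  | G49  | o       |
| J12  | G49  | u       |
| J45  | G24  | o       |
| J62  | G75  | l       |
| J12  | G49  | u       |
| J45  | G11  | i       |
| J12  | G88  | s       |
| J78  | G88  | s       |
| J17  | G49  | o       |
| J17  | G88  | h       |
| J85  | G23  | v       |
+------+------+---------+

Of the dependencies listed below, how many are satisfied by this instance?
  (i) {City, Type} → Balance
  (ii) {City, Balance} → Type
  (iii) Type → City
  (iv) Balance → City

2

(i) {City, Type} → Balance: every LHS value maps to a single RHS value — holds.
(ii) {City, Balance} → Type: every LHS value maps to a single RHS value — holds.
(iii) Type → City: Type=G49: 4 rows → City takes values {J17, J12} — violation; Type=G88: 3 rows → City takes values {J12, J78, J17} — violation — fails.
(iv) Balance → City: Balance=u: 3 rows → City takes values {J78, J12} — violation; Balance=o: 3 rows → City takes values {J17, J45} — violation; Balance=s: 2 rows → City takes values {J12, J78} — violation — fails.
2 of the 4 dependencies hold.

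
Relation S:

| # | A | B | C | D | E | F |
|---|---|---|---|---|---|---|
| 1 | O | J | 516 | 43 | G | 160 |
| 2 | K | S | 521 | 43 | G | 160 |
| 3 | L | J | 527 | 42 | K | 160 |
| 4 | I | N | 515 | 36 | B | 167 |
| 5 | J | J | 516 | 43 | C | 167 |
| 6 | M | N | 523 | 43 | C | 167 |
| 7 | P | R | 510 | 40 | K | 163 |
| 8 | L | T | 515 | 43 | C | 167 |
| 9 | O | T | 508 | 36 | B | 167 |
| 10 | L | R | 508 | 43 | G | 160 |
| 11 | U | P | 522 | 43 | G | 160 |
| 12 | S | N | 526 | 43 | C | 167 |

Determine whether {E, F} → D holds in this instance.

Yes

(E=G, F=160): rows 1, 2, 10, 11 → D = 43, 43, 43, 43 ✓
(E=K, F=160): row 3 → D = 42 ✓
(E=B, F=167): rows 4, 9 → D = 36, 36 ✓
(E=C, F=167): rows 5, 6, 8, 12 → D = 43, 43, 43, 43 ✓
(E=K, F=163): row 7 → D = 40 ✓
Every {E, F} value is associated with a single D value, so {E, F} → D holds.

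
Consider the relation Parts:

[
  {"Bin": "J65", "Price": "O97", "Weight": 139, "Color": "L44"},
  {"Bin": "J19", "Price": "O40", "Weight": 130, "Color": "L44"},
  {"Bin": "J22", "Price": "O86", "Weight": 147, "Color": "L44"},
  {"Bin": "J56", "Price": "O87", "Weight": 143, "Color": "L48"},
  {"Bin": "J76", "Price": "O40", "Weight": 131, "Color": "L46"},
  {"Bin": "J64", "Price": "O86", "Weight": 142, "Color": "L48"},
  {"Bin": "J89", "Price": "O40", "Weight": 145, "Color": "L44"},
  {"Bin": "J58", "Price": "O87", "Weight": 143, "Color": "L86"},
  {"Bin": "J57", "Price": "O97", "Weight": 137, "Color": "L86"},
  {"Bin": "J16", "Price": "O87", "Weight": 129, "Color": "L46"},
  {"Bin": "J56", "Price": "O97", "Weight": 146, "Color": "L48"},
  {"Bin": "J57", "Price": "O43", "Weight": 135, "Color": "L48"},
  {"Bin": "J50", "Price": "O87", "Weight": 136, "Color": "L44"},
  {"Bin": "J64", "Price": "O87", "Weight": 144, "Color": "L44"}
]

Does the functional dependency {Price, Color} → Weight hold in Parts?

No

(Price=O97, Color=L44): 1 row → Weight = 139 ✓
(Price=O40, Color=L44): 2 rows → Weight takes values {130, 145} — violation
(Price=O86, Color=L44): 1 row → Weight = 147 ✓
(Price=O87, Color=L48): 1 row → Weight = 143 ✓
(Price=O40, Color=L46): 1 row → Weight = 131 ✓
(Price=O86, Color=L48): 1 row → Weight = 142 ✓
(Price=O87, Color=L86): 1 row → Weight = 143 ✓
(Price=O97, Color=L86): 1 row → Weight = 137 ✓
(Price=O87, Color=L46): 1 row → Weight = 129 ✓
(Price=O97, Color=L48): 1 row → Weight = 146 ✓
(Price=O43, Color=L48): 1 row → Weight = 135 ✓
(Price=O87, Color=L44): 2 rows → Weight takes values {136, 144} — violation
Two rows agree on {Price, Color} but differ on Weight, so {Price, Color} → Weight does not hold.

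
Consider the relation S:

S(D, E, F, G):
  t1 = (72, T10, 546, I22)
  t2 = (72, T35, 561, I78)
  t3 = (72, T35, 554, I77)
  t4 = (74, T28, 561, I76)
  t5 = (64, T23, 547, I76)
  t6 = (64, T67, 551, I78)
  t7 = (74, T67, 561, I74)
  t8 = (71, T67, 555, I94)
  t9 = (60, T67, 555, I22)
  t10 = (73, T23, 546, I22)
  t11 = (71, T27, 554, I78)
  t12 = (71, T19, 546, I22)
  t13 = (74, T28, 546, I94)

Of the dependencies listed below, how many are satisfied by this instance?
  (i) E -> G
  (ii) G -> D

(i) E -> G: E=T35: rows 2, 3 → G takes values {I78, I77} — violation; E=T28: rows 4, 13 → G takes values {I76, I94} — violation; E=T23: rows 5, 10 → G takes values {I76, I22} — violation; E=T67: rows 6, 7, 8, 9 → G takes values {I78, I74, I94, I22} — violation — fails.
(ii) G -> D: G=I22: rows 1, 9, 10, 12 → D takes values {72, 60, 73, 71} — violation; G=I78: rows 2, 6, 11 → D takes values {72, 64, 71} — violation; G=I76: rows 4, 5 → D takes values {74, 64} — violation; G=I94: rows 8, 13 → D takes values {71, 74} — violation — fails.
None of the 2 dependencies hold.

0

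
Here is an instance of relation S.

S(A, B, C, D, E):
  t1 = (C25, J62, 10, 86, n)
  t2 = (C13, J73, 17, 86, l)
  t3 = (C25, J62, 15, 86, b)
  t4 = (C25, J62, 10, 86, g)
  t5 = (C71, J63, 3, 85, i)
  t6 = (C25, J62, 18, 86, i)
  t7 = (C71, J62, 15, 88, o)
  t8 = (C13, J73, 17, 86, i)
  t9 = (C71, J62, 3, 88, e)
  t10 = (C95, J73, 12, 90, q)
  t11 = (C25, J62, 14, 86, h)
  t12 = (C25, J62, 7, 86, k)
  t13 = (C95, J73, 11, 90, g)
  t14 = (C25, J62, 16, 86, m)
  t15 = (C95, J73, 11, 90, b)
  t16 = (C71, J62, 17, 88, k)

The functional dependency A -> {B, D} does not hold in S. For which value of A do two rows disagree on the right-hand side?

C71

A=C25: rows 1, 3, 4, 6, 11, 12, 14 → {B,D} = (J62, 86), (J62, 86), (J62, 86), (J62, 86), (J62, 86), (J62, 86), (J62, 86) ✓
A=C13: rows 2, 8 → {B,D} = (J73, 86), (J73, 86) ✓
A=C71: rows 5, 7, 9, 16 → {B,D} takes values {(J63, 85), (J62, 88)} — violation
A=C95: rows 10, 13, 15 → {B,D} = (J73, 90), (J73, 90), (J73, 90) ✓
The only A value with inconsistent RHS is A=C71.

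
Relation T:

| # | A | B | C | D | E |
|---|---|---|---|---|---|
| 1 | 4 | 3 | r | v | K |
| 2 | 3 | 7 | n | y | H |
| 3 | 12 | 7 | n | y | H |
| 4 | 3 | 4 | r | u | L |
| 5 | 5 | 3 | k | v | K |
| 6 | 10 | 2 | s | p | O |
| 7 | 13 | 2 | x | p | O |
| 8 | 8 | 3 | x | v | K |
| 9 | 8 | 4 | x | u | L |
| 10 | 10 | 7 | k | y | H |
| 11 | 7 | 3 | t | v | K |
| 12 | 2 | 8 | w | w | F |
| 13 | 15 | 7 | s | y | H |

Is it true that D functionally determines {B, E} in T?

Yes

D=v: rows 1, 5, 8, 11 → {B,E} = (3, K), (3, K), (3, K), (3, K) ✓
D=y: rows 2, 3, 10, 13 → {B,E} = (7, H), (7, H), (7, H), (7, H) ✓
D=u: rows 4, 9 → {B,E} = (4, L), (4, L) ✓
D=p: rows 6, 7 → {B,E} = (2, O), (2, O) ✓
D=w: row 12 → {B,E} = (8, F) ✓
Every D value is associated with a single {B, E} value, so D → {B, E} holds.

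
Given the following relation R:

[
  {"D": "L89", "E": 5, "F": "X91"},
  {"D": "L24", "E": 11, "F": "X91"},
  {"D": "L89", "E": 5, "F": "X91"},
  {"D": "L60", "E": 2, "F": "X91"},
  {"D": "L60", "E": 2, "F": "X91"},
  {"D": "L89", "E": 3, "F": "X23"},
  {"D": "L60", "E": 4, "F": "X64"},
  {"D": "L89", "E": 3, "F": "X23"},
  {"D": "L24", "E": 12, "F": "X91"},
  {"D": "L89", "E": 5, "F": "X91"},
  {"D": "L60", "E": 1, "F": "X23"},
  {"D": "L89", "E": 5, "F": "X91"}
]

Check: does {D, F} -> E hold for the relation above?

No

(D=L89, F=X91): 4 rows → E = 5, 5, 5, 5 ✓
(D=L24, F=X91): 2 rows → E takes values {11, 12} — violation
(D=L60, F=X91): 2 rows → E = 2, 2 ✓
(D=L89, F=X23): 2 rows → E = 3, 3 ✓
(D=L60, F=X64): 1 row → E = 4 ✓
(D=L60, F=X23): 1 row → E = 1 ✓
Two rows agree on {D, F} but differ on E, so {D, F} -> E does not hold.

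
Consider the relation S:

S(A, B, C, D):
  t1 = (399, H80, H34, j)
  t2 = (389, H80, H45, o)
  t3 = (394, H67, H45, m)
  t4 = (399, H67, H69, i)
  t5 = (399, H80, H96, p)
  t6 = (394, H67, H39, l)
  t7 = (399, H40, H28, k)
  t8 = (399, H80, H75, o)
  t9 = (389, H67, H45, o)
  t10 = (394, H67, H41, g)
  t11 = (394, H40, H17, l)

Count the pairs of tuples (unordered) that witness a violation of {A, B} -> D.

(A=399, B=H80): violating pairs (1,5), (1,8), (5,8) — 3 pairs.
(A=394, B=H67): violating pairs (3,6), (3,10), (6,10) — 3 pairs.

6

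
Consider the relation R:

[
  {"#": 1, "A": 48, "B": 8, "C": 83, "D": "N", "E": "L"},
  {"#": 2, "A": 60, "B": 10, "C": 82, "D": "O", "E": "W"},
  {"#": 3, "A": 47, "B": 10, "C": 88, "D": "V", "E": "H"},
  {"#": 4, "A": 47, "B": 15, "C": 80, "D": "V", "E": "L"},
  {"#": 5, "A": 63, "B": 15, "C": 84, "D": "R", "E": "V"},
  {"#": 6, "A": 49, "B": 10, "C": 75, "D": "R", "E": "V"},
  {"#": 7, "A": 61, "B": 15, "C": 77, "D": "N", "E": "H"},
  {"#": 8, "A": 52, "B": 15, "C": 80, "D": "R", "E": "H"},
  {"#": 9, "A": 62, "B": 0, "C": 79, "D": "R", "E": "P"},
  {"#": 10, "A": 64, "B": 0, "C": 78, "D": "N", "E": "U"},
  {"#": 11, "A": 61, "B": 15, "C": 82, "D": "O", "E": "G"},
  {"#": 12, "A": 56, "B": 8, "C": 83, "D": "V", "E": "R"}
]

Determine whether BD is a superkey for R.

No

Rows 5 and 8 have the same BD value (B=15, D=R) but are distinct tuples, so BD does not determine every attribute — not a superkey.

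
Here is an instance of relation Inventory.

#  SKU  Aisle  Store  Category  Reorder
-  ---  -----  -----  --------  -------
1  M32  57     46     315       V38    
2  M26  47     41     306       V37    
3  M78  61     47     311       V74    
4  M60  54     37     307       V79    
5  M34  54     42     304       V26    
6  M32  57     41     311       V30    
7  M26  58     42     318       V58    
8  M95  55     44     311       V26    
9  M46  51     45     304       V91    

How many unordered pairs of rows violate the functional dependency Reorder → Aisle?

Reorder=V26: violating pairs (5,8) — 1 pair.

1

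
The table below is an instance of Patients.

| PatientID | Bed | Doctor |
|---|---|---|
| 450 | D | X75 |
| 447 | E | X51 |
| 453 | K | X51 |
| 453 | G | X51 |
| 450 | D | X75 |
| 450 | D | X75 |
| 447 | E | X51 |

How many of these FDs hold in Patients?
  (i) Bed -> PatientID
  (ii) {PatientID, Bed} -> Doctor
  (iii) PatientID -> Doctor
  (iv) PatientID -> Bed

3

(i) Bed -> PatientID: every LHS value maps to a single RHS value — holds.
(ii) {PatientID, Bed} -> Doctor: every LHS value maps to a single RHS value — holds.
(iii) PatientID -> Doctor: every LHS value maps to a single RHS value — holds.
(iv) PatientID -> Bed: PatientID=453: 2 rows → Bed takes values {K, G} — violation — fails.
3 of the 4 dependencies hold.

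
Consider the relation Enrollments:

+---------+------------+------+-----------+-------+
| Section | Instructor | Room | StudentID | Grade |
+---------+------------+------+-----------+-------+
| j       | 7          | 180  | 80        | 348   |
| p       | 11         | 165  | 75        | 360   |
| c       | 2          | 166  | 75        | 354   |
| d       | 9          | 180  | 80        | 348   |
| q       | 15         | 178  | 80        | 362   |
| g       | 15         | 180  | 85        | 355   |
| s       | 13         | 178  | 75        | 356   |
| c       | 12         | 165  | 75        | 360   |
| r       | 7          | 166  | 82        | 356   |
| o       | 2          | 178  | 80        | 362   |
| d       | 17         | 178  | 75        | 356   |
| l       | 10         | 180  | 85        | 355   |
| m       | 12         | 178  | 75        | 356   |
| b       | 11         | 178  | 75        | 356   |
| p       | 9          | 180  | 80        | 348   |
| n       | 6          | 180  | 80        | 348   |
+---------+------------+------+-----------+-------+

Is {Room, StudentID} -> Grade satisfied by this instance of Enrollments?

(Room=180, StudentID=80): 4 rows → Grade = 348, 348, 348, 348 ✓
(Room=165, StudentID=75): 2 rows → Grade = 360, 360 ✓
(Room=166, StudentID=75): 1 row → Grade = 354 ✓
(Room=178, StudentID=80): 2 rows → Grade = 362, 362 ✓
(Room=180, StudentID=85): 2 rows → Grade = 355, 355 ✓
(Room=178, StudentID=75): 4 rows → Grade = 356, 356, 356, 356 ✓
(Room=166, StudentID=82): 1 row → Grade = 356 ✓
Every {Room, StudentID} value is associated with a single Grade value, so {Room, StudentID} -> Grade holds.

Yes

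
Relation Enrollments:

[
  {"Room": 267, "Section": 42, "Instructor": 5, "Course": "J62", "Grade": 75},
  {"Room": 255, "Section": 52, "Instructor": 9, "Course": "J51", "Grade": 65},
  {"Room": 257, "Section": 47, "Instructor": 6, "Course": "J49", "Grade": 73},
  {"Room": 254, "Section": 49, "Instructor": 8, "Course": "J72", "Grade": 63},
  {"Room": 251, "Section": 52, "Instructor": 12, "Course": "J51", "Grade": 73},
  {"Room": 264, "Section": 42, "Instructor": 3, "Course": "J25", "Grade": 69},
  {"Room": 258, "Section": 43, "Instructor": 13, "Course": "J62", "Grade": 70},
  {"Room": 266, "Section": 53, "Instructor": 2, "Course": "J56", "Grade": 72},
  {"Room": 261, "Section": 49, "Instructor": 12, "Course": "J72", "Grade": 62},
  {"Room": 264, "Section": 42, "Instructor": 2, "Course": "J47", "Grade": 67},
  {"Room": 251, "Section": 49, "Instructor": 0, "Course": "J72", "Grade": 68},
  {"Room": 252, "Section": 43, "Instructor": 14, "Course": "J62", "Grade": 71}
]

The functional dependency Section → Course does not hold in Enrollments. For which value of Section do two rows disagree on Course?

Section=42: 3 rows → Course takes values {J62, J25, J47} — violation
Section=52: 2 rows → Course = J51, J51 ✓
Section=47: 1 row → Course = J49 ✓
Section=49: 3 rows → Course = J72, J72, J72 ✓
Section=43: 2 rows → Course = J62, J62 ✓
Section=53: 1 row → Course = J56 ✓
The only Section value with inconsistent Course is Section=42.

42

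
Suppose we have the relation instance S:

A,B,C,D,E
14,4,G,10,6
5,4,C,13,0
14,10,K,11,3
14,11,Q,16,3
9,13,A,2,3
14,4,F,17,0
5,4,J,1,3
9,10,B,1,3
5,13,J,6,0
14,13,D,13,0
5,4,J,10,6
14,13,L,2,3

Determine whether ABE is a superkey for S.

All 12 rows have distinct ABE values, so ABE → (all attributes) holds and ABE is a superkey.

Yes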